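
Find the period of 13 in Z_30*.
Powers of 13 mod 30: 13^1≡13, 13^2≡19, 13^3≡7, 13^4≡1. So the order of 13 is 4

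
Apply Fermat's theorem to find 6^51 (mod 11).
By Fermat: 6^{10} ≡ 1 (mod 11). 51 = 5×10 + 1. So 6^{51} ≡ 6^{1} ≡ 6 (mod 11)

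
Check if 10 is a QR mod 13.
By Euler's criterion: 10^{6} ≡ 1 (mod 13). Since this equals 1, 10 is a QR.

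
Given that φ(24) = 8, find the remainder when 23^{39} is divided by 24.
By Euler: 23^{8} ≡ 1 (mod 24) since gcd(23, 24) = 1. 39 = 4×8 + 7. So 23^{39} ≡ 23^{7} ≡ 23 (mod 24)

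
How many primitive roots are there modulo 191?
A prime p has φ(p-1) primitive roots; here φ(190) = 72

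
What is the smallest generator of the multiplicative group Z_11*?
g = 2. For each prime q|10: 2^{5}≡10, 2^{2}≡4, none ≡ 1, so ord_11(2) = 10 and 2 is a primitive root.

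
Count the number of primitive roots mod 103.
Number of primitive roots mod 103 = φ(p-1) = φ(102) = 32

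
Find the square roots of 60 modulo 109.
The square roots of 60 mod 109 are 13 and 96. Verify: 13² = 169 ≡ 60 (mod 109)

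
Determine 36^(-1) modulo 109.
Since 109 is prime, by Fermat 36^(-1) ≡ 36^{107} ≡ 106 (mod 109). Verify: 36 × 106 = 3816 ≡ 1 (mod 109)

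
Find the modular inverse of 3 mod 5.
Since 5 is prime, by Fermat 3^(-1) ≡ 3^{3} ≡ 2 mod 5. Verify: 3 × 2 = 6 ≡ 1 mod 5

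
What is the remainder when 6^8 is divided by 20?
By repeated squaring mod 20: 6^{1}≡6, 6^{2}≡16, 6^{4}≡16, 6^{8}≡16. So 6^{8} ≡ 16 mod 20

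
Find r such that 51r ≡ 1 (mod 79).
Since 79 is prime, by Fermat 51^(-1) ≡ 51^{77} ≡ 31 (mod 79). Verify: 51 × 31 = 1581 ≡ 1 (mod 79)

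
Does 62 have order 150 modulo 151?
62^{75} ≡ 1 mod 151 and 75 < 150, so ord_151(62) = 75 ≠ 150 and 62 is not a primitive root.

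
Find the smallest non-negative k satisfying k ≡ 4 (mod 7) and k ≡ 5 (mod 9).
M = 7 × 9 = 63. M₁ = 9, y₁ ≡ 4 (mod 7). M₂ = 7, y₂ ≡ 4 (mod 9). k = 4×9×4 + 5×7×4 ≡ 32 (mod 63)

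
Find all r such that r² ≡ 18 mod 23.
The square roots of 18 mod 23 are 8 and 15. Verify: 8² = 64 ≡ 18 mod 23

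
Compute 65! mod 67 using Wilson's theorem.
(66)! = (65)! × (66) ≡ -1 mod 67. So (65)! ≡ -1 × (66)^(-1) ≡ (-1)×(-1) = 1 mod 67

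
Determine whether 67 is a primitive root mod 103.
ord_103(67) divides 102. For each prime q|102: 67^{51}≡102, 67^{34}≡56, 67^{6}≡9, none ≡ 1. So 67 has order 102 and is a primitive root mod 103.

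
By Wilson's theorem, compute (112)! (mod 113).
By Wilson's theorem, (112)! ≡ -1 ≡ 112 (mod 113)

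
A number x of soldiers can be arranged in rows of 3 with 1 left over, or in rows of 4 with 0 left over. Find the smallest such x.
M = 3 × 4 = 12. M₁ = 4, y₁ ≡ 1 (mod 3). M₂ = 3, y₂ ≡ 3 (mod 4). x = 1×4×1 + 0×3×3 ≡ 4 (mod 12)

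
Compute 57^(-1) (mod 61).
Since 61 is prime, by Fermat 57^(-1) ≡ 57^{59} ≡ 15 (mod 61). Verify: 57 × 15 = 855 ≡ 1 (mod 61)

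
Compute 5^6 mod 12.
By repeated squaring (mod 12): 5^{1}≡5, 5^{2}≡1, 5^{4}≡1. Then 5^{6} = 5^{4+2} ≡ 1 × 1 ≡ 1 (mod 12)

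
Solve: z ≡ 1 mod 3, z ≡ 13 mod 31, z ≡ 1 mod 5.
M = 3 × 31 × 5 = 465. M₁ = 155, y₁ ≡ 2 mod 3. M₂ = 15, y₂ ≡ 29 mod 31. M₃ = 93, y₃ ≡ 2 mod 5. z = 1×155×2 + 13×15×29 + 1×93×2 ≡ 106 mod 465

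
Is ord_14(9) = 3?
Powers of 9 mod 14: 9^1≡9, 9^2≡11, 9^3≡1. First k with 9^k≡1 is k=3. Yes, ord_14(9) = 3.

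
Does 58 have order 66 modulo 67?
58^{22} ≡ 1 mod 67 and 22 < 66, so ord_67(58) = 22 ≠ 66 and 58 is not a primitive root.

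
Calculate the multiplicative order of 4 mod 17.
Powers of 4 mod 17: 4^1≡4, 4^2≡16, 4^3≡13, 4^4≡1. ord_17(4) = 4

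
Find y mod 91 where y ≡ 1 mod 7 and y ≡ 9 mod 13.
M = 7 × 13 = 91. M₁ = 13, y₁ ≡ 6 mod 7. M₂ = 7, y₂ ≡ 2 mod 13. y = 1×13×6 + 9×7×2 ≡ 22 mod 91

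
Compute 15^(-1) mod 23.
Since 23 is prime, by Fermat 15^(-1) ≡ 15^{21} ≡ 20 mod 23. Verify: 15 × 20 = 300 ≡ 1 mod 23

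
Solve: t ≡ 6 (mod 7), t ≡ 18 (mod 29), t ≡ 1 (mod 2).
M = 7 × 29 × 2 = 406. M₁ = 58, y₁ ≡ 4 (mod 7). M₂ = 14, y₂ ≡ 27 (mod 29). M₃ = 203, y₃ ≡ 1 (mod 2). t = 6×58×4 + 18×14×27 + 1×203×1 ≡ 279 (mod 406)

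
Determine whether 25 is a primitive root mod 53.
25^{26} ≡ 1 mod 53 and 26 < 52, so ord_53(25) = 26 ≠ 52 and 25 is not a primitive root.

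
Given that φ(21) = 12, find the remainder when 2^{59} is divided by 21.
By Euler: 2^{12} ≡ 1 mod 21 since gcd(2, 21) = 1. 59 = 4×12 + 11. So 2^{59} ≡ 2^{11} ≡ 11 mod 21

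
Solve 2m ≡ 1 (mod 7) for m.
Since 7 is prime, by Fermat 2^(-1) ≡ 2^{5} ≡ 4 (mod 7). Verify: 2 × 4 = 8 ≡ 1 (mod 7)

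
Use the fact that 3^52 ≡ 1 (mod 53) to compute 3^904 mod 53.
By Fermat: 3^{52} ≡ 1 (mod 53). 904 ≡ 20 (mod 52). So 3^{904} ≡ 3^{20} ≡ 49 (mod 53)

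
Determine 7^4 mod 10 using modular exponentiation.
7^{4} = 2401 ≡ 1 mod 10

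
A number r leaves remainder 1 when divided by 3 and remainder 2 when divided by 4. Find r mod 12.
M = 3 × 4 = 12. M₁ = 4, y₁ ≡ 1 mod 3. M₂ = 3, y₂ ≡ 3 mod 4. r = 1×4×1 + 2×3×3 ≡ 10 mod 12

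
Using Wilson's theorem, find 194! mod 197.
(196)! = (194)! × (195) × (196) ≡ -1 mod 197. So (194)! ≡ -1 × [(196)(195)]^(-1) ≡ 98 mod 197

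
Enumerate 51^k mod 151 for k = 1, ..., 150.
51^1, 51^2, ..., 51^{150} mod 151: [51, 34, 73, 99, 66, 44, 130, 137, 41, 128, 35, 124, 133, 139, 143, 45, 30, 20, 114, 76, 101, 17, 112, 125, 33, 22, 65, 144, 96, 64, 93, 62, 142, 145, 147, 98, 15, 10, 57, 38, 126, 84, 56, 138, 92, 11, 108, 72, 48, 32, 122, 31, 71, 148, 149, 49, 83, 5, 104, 19, 63, 42, 28, 69, 46, 81, 54, 36, 24, 16, 61, 91, 111, 74, 150, 100, 117, 78, 52, 85, 107, 21, 14, 110, 23, 116, 27, 18, 12, 8, 106, 121, 131, 37, 75, 50, 134, 39, 26, 118, 129, 86, 7, 55, 87, 58, 89, 9, 6, 4, 53, 136, 141, 94, 113, 25, 67, 95, 13, 59, 140, 43, 79, 103, 119, 29, 120, 80, 3, 2, 102, 68, 146, 47, 132, 88, 109, 123, 82, 105, 70, 97, 115, 127, 135, 90, 60, 40, 77, 1]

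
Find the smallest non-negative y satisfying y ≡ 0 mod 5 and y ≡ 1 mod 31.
M = 5 × 31 = 155. M₁ = 31, y₁ ≡ 1 mod 5. M₂ = 5, y₂ ≡ 25 mod 31. y = 0×31×1 + 1×5×25 ≡ 125 mod 155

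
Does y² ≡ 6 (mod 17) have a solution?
By Euler's criterion: 6^{8} ≡ 16 (mod 17). Since this equals -1 (≡ 16), 6 is not a QR.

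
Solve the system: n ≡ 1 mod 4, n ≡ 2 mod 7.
M = 4 × 7 = 28. M₁ = 7, y₁ ≡ 3 mod 4. M₂ = 4, y₂ ≡ 2 mod 7. n = 1×7×3 + 2×4×2 ≡ 9 mod 28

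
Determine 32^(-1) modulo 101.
Since 101 is prime, by Fermat 32^(-1) ≡ 32^{99} ≡ 60 (mod 101). Verify: 32 × 60 = 1920 ≡ 1 (mod 101)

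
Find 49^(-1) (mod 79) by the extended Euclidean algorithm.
Extended GCD: 49(-29) + 79(18) = 1. So 49^(-1) ≡ -29 ≡ 50 (mod 79). Verify: 49 × 50 = 2450 ≡ 1 (mod 79)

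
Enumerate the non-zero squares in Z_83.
Squares in Z_83*: {1, 3, 4, 7, 9, 10, 11, 12, 16, 17, 21, 23, 25, 26, 27, 28, 29, 30, 31, 33, 36, 37, 38, 40, 41, 44, 48, 49, 51, 59, 61, 63, 64, 65, 68, 69, 70, 75, 77, 78, 81}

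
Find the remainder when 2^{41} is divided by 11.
By Fermat: 2^{10} ≡ 1 mod 11. 41 = 4×10 + 1. So 2^{41} ≡ 2^{1} ≡ 2 mod 11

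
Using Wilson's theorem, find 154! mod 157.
(156)! = (154)! × (155) × (156) ≡ -1 mod 157. So (154)! ≡ -1 × [(156)(155)]^(-1) ≡ 78 mod 157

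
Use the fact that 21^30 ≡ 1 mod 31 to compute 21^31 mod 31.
By Fermat: 21^{30} ≡ 1 mod 31. So 21^{31} = 21^{30} · 21^{1} ≡ 21^{1} ≡ 21 mod 31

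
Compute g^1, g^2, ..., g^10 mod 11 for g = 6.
6^1, 6^2, ..., 6^{10} mod 11: [6, 3, 7, 9, 10, 5, 8, 4, 2, 1]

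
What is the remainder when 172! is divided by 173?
By Wilson's theorem, (172)! ≡ -1 ≡ 172 (mod 173)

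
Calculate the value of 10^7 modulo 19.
By repeated squaring mod 19: 10^{1}≡10, 10^{2}≡5, 10^{4}≡6. Then 10^{7} = 10^{4+2+1} ≡ 6 × 5 × 10 ≡ 15 mod 19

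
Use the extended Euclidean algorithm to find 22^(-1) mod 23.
Extended GCD: 22(-1) + 23(1) = 1. So 22^(-1) ≡ -1 ≡ 22 (mod 23). Verify: 22 × 22 = 484 ≡ 1 (mod 23)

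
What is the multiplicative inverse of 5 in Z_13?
Since 13 is prime, by Fermat 5^(-1) ≡ 5^{11} ≡ 8 mod 13. Verify: 5 × 8 = 40 ≡ 1 mod 13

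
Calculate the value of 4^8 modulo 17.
By repeated squaring mod 17: 4^{1}≡4, 4^{2}≡16, 4^{4}≡1, 4^{8}≡1. So 4^{8} ≡ 1 mod 17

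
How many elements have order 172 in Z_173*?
Number of primitive roots mod 173 = φ(p-1) = φ(172) = 84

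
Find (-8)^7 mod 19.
By repeated squaring mod 19: (-8)^{1}≡11, (-8)^{2}≡7, (-8)^{4}≡11. Then (-8)^{7} = (-8)^{4+2+1} ≡ 11 × 7 × 11 ≡ 11 mod 19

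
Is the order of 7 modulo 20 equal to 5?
Powers of 7 mod 20: 7^1≡7, 7^2≡9, 7^3≡3, 7^4≡1. Already 7^4≡1, so the order is 4 < 5. No, the actual order is 4.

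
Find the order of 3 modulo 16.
Powers of 3 mod 16: 3^1≡3, 3^2≡9, 3^3≡11, 3^4≡1. ord_16(3) = 4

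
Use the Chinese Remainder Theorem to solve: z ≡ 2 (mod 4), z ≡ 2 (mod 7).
M = 4 × 7 = 28. M₁ = 7, y₁ ≡ 3 (mod 4). M₂ = 4, y₂ ≡ 2 (mod 7). z = 2×7×3 + 2×4×2 ≡ 2 (mod 28)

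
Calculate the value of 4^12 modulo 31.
By repeated squaring (mod 31): 4^{1}≡4, 4^{2}≡16, 4^{4}≡8, 4^{8}≡2. Then 4^{12} = 4^{8+4} ≡ 2 × 8 ≡ 16 (mod 31)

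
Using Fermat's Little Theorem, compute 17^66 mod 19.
By Fermat: 17^{18} ≡ 1 mod 19. 66 = 3×18 + 12. So 17^{66} ≡ 17^{12} ≡ 11 mod 19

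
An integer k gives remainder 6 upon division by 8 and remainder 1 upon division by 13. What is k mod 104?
M = 8 × 13 = 104. M₁ = 13, y₁ ≡ 5 mod 8. M₂ = 8, y₂ ≡ 5 mod 13. k = 6×13×5 + 1×8×5 ≡ 14 mod 104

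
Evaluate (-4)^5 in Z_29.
By repeated squaring (mod 29): (-4)^{1}≡25, (-4)^{2}≡16, (-4)^{4}≡24. Then (-4)^{5} = (-4)^{4+1} ≡ 24 × 25 ≡ 20 (mod 29)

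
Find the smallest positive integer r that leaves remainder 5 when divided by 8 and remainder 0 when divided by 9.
M = 8 × 9 = 72. M₁ = 9, y₁ ≡ 1 (mod 8). M₂ = 8, y₂ ≡ 8 (mod 9). r = 5×9×1 + 0×8×8 ≡ 45 (mod 72)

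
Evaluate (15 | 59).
(15/59) = 15^{29} mod 59 = 1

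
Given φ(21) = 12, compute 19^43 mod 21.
By Euler: 19^{12} ≡ 1 mod 21 since gcd(19, 21) = 1. 43 = 3×12 + 7. So 19^{43} ≡ 19^{7} ≡ 19 mod 21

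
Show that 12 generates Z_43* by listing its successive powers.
12^1, 12^2, ..., 12^{42} mod 43: [12, 15, 8, 10, 34, 21, 37, 14, 39, 38, 26, 11, 3, 36, 2, 24, 30, 16, 20, 25, 42, 31, 28, 35, 33, 9, 22, 6, 29, 4, 5, 17, 32, 40, 7, 41, 19, 13, 27, 23, 18, 1]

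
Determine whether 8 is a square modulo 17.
By Euler's criterion: 8^{8} ≡ 1 (mod 17). Since this equals 1, 8 is a QR.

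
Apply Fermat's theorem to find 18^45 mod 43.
By Fermat: 18^{42} ≡ 1 mod 43. So 18^{45} = 18^{42} · 18^{3} ≡ 18^{3} ≡ 27 mod 43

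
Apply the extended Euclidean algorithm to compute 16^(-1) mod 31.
Extended GCD: 16(2) + 31(-1) = 1. So 16^(-1) ≡ 2 (mod 31). Verify: 16 × 2 = 32 ≡ 1 (mod 31)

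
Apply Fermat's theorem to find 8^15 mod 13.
By Fermat: 8^{12} ≡ 1 mod 13. So 8^{15} = 8^{12} · 8^{3} ≡ 8^{3} ≡ 5 mod 13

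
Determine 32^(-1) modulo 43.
Since 43 is prime, by Fermat 32^(-1) ≡ 32^{41} ≡ 39 mod 43. Verify: 32 × 39 = 1248 ≡ 1 mod 43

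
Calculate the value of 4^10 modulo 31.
By repeated squaring (mod 31): 4^{1}≡4, 4^{2}≡16, 4^{4}≡8, 4^{8}≡2. Then 4^{10} = 4^{8+2} ≡ 2 × 16 ≡ 1 (mod 31)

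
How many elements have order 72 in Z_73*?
There are φ(73-1) = φ(72) = 24 primitive roots modulo 73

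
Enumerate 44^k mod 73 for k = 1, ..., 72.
44^1, 44^2, ..., 44^{72} mod 73: [44, 38, 66, 57, 26, 49, 39, 37, 22, 19, 33, 65, 13, 61, 56, 55, 11, 46, 53, 69, 43, 67, 28, 64, 42, 23, 63, 71, 58, 70, 14, 32, 21, 48, 68, 72, 29, 35, 7, 16, 47, 24, 34, 36, 51, 54, 40, 8, 60, 12, 17, 18, 62, 27, 20, 4, 30, 6, 45, 9, 31, 50, 10, 2, 15, 3, 59, 41, 52, 25, 5, 1]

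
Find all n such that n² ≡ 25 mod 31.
The square roots of 25 mod 31 are 5 and 26. Verify: 5² = 25 ≡ 25 mod 31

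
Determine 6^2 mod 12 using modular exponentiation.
6^{2} = 36 ≡ 0 (mod 12)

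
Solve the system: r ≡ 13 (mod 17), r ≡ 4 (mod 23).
M = 17 × 23 = 391. M₁ = 23, y₁ ≡ 3 (mod 17). M₂ = 17, y₂ ≡ 19 (mod 23). r = 13×23×3 + 4×17×19 ≡ 234 (mod 391)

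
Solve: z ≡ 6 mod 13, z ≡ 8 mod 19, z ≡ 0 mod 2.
M = 13 × 19 × 2 = 494. M₁ = 38, y₁ ≡ 12 mod 13. M₂ = 26, y₂ ≡ 11 mod 19. M₃ = 247, y₃ ≡ 1 mod 2. z = 6×38×12 + 8×26×11 + 0×247×1 ≡ 84 mod 494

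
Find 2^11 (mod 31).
By repeated squaring (mod 31): 2^{1}≡2, 2^{2}≡4, 2^{4}≡16, 2^{8}≡8. Then 2^{11} = 2^{8+2+1} ≡ 8 × 4 × 2 ≡ 2 (mod 31)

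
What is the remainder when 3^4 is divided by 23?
3^{4} = 81 ≡ 12 (mod 23)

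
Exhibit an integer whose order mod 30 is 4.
7 has order 4 mod 30 since 7^{4} ≡ 1 mod 30 and no smaller power works.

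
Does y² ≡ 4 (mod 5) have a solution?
By Euler's criterion: 4^{2} ≡ 1 (mod 5). Since this equals 1, 4 is a QR.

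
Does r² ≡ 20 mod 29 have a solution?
By Euler's criterion: 20^{14} ≡ 1 mod 29. Since this equals 1, 20 is a QR.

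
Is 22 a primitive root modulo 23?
22^{2} ≡ 1 mod 23 and 2 < 22, so ord_23(22) = 2 ≠ 22 and 22 is not a primitive root.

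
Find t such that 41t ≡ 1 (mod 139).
Since 139 is prime, by Fermat 41^(-1) ≡ 41^{137} ≡ 78 (mod 139). Verify: 41 × 78 = 3198 ≡ 1 (mod 139)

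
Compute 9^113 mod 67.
Using Fermat: 9^{66} ≡ 1 (mod 67). 113 ≡ 47 (mod 66). So 9^{113} ≡ 9^{47} ≡ 59 (mod 67)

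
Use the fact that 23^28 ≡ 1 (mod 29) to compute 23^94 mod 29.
By Fermat: 23^{28} ≡ 1 (mod 29). 94 = 3×28 + 10. So 23^{94} ≡ 23^{10} ≡ 16 (mod 29)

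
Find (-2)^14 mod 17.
By repeated squaring mod 17: (-2)^{1}≡15, (-2)^{2}≡4, (-2)^{4}≡16, (-2)^{8}≡1. Then (-2)^{14} = (-2)^{8+4+2} ≡ 1 × 16 × 4 ≡ 13 mod 17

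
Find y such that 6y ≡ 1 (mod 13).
Since 13 is prime, by Fermat 6^(-1) ≡ 6^{11} ≡ 11 (mod 13). Verify: 6 × 11 = 66 ≡ 1 (mod 13)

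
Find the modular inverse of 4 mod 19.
Since 19 is prime, by Fermat 4^(-1) ≡ 4^{17} ≡ 5 mod 19. Verify: 4 × 5 = 20 ≡ 1 mod 19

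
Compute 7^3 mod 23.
7^{3} = 343 ≡ 21 (mod 23)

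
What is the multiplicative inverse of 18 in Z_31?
Since 31 is prime, by Fermat 18^(-1) ≡ 18^{29} ≡ 19 (mod 31). Verify: 18 × 19 = 342 ≡ 1 (mod 31)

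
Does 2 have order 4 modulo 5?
ord_5(2) divides 4. For each prime q|4: 2^{2}≡4, none ≡ 1. So 2 has order 4 and is a primitive root mod 5.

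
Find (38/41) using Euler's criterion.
(38/41) = 38^{20} mod 41 = -1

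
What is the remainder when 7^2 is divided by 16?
7^{2} = 49 ≡ 1 mod 16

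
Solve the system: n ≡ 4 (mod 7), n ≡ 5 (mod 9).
M = 7 × 9 = 63. M₁ = 9, y₁ ≡ 4 (mod 7). M₂ = 7, y₂ ≡ 4 (mod 9). n = 4×9×4 + 5×7×4 ≡ 32 (mod 63)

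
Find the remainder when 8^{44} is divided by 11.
By Fermat: 8^{10} ≡ 1 (mod 11). 44 = 4×10 + 4. So 8^{44} ≡ 8^{4} ≡ 4 (mod 11)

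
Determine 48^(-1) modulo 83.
Since 83 is prime, by Fermat 48^(-1) ≡ 48^{81} ≡ 64 mod 83. Verify: 48 × 64 = 3072 ≡ 1 mod 83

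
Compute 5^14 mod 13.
Using Fermat: 5^{12} ≡ 1 (mod 13). 14 ≡ 2 (mod 12). So 5^{14} ≡ 5^{2} ≡ 12 (mod 13)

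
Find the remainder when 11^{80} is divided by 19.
By Fermat: 11^{18} ≡ 1 mod 19. 80 = 4×18 + 8. So 11^{80} ≡ 11^{8} ≡ 7 mod 19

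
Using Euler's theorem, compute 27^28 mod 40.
By Euler: 27^{16} ≡ 1 mod 40 since gcd(27, 40) = 1. 28 = 1×16 + 12. So 27^{28} ≡ 27^{12} ≡ 1 mod 40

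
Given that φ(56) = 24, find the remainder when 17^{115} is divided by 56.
By Euler: 17^{24} ≡ 1 mod 56 since gcd(17, 56) = 1. 115 = 4×24 + 19. So 17^{115} ≡ 17^{19} ≡ 17 mod 56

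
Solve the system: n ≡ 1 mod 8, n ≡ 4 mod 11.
M = 8 × 11 = 88. M₁ = 11, y₁ ≡ 3 mod 8. M₂ = 8, y₂ ≡ 7 mod 11. n = 1×11×3 + 4×8×7 ≡ 81 mod 88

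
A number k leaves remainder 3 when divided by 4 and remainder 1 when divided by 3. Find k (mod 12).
M = 4 × 3 = 12. M₁ = 3, y₁ ≡ 3 (mod 4). M₂ = 4, y₂ ≡ 1 (mod 3). k = 3×3×3 + 1×4×1 ≡ 7 (mod 12)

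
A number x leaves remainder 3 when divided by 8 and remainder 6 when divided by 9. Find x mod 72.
M = 8 × 9 = 72. M₁ = 9, y₁ ≡ 1 mod 8. M₂ = 8, y₂ ≡ 8 mod 9. x = 3×9×1 + 6×8×8 ≡ 51 mod 72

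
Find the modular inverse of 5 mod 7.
Since 7 is prime, by Fermat 5^(-1) ≡ 5^{5} ≡ 3 (mod 7). Verify: 5 × 3 = 15 ≡ 1 (mod 7)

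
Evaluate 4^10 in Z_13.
By repeated squaring mod 13: 4^{1}≡4, 4^{2}≡3, 4^{4}≡9, 4^{8}≡3. Then 4^{10} = 4^{8+2} ≡ 3 × 3 ≡ 9 mod 13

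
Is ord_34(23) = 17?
Powers of 23 mod 34: 23^1≡23, 23^2≡19, 23^3≡29, 23^4≡21, 23^5≡7, 23^6≡25, 23^7≡31, 23^8≡33, 23^9≡11, 23^10≡15, 23^11≡5, 23^12≡13, 23^13≡27, 23^14≡9, 23^15≡3, 23^16≡1. Already 23^16≡1, so the order is 16 < 17. No, the actual order is 16.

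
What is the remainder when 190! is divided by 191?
By Wilson's theorem, (190)! ≡ -1 ≡ 190 mod 191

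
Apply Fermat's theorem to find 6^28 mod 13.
By Fermat: 6^{12} ≡ 1 mod 13. 28 = 2×12 + 4. So 6^{28} ≡ 6^{4} ≡ 9 mod 13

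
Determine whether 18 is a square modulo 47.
By Euler's criterion: 18^{23} ≡ 1 mod 47. Since this equals 1, 18 is a QR.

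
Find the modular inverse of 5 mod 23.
Since 23 is prime, by Fermat 5^(-1) ≡ 5^{21} ≡ 14 (mod 23). Verify: 5 × 14 = 70 ≡ 1 (mod 23)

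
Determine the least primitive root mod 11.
g = 2. Powers: [2, 4, 8, 5, 10, 9, 7, 3, 6, ...] generates all 10 non-zero residues.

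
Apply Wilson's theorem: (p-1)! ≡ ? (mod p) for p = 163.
By Wilson's theorem, (162)! ≡ -1 ≡ 162 mod 163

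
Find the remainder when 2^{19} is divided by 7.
By Fermat: 2^{6} ≡ 1 (mod 7). 19 = 3×6 + 1. So 2^{19} ≡ 2^{1} ≡ 2 (mod 7)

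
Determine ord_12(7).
Powers of 7 mod 12: 7^1≡7, 7^2≡1. ord_12(7) = 2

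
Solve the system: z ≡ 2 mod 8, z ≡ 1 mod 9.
M = 8 × 9 = 72. M₁ = 9, y₁ ≡ 1 mod 8. M₂ = 8, y₂ ≡ 8 mod 9. z = 2×9×1 + 1×8×8 ≡ 10 mod 72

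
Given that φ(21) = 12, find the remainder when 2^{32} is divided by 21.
By Euler: 2^{12} ≡ 1 (mod 21) since gcd(2, 21) = 1. 32 = 2×12 + 8. So 2^{32} ≡ 2^{8} ≡ 4 (mod 21)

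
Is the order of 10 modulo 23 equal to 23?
Powers of 10 mod 23: 10^1≡10, 10^2≡8, 10^3≡11, 10^4≡18, 10^5≡19, 10^6≡6, 10^7≡14, 10^8≡2, 10^9≡20, 10^10≡16, 10^11≡22, 10^12≡13, 10^13≡15, 10^14≡12, 10^15≡5, 10^16≡4, 10^17≡17, 10^18≡9, 10^19≡21, 10^20≡3, 10^21≡7, 10^22≡1. Already 10^22≡1, so the order is 22 < 23. No, the actual order is 22.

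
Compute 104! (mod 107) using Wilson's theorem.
(106)! = (104)! × (105) × (106) ≡ -1 (mod 107). So (104)! ≡ -1 × [(106)(105)]^(-1) ≡ 53 (mod 107)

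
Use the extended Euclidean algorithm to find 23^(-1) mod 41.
Extended GCD: 23(-16) + 41(9) = 1. So 23^(-1) ≡ -16 ≡ 25 mod 41. Verify: 23 × 25 = 575 ≡ 1 mod 41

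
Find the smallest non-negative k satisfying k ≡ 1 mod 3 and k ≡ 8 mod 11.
M = 3 × 11 = 33. M₁ = 11, y₁ ≡ 2 mod 3. M₂ = 3, y₂ ≡ 4 mod 11. k = 1×11×2 + 8×3×4 ≡ 19 mod 33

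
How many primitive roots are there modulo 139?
There are φ(139-1) = φ(138) = 44 primitive roots modulo 139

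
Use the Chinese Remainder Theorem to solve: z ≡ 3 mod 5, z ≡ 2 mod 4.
M = 5 × 4 = 20. M₁ = 4, y₁ ≡ 4 mod 5. M₂ = 5, y₂ ≡ 1 mod 4. z = 3×4×4 + 2×5×1 ≡ 18 mod 20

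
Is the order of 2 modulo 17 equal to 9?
Powers of 2 mod 17: 2^1≡2, 2^2≡4, 2^3≡8, 2^4≡16, 2^5≡15, 2^6≡13, 2^7≡9, 2^8≡1. Already 2^8≡1, so the order is 8 < 9. No, the actual order is 8.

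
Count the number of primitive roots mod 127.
A prime p has φ(p-1) primitive roots; here φ(126) = 36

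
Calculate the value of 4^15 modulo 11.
Using Fermat: 4^{10} ≡ 1 (mod 11). 15 ≡ 5 (mod 10). So 4^{15} ≡ 4^{5} ≡ 1 (mod 11)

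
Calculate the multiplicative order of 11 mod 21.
Powers of 11 mod 21: 11^1≡11, 11^2≡16, 11^3≡8, 11^4≡4, 11^5≡2, 11^6≡1. ord_21(11) = 6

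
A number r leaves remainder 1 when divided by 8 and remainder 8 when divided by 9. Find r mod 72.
M = 8 × 9 = 72. M₁ = 9, y₁ ≡ 1 mod 8. M₂ = 8, y₂ ≡ 8 mod 9. r = 1×9×1 + 8×8×8 ≡ 17 mod 72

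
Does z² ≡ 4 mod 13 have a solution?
By Euler's criterion: 4^{6} ≡ 1 mod 13. Since this equals 1, 4 is a QR.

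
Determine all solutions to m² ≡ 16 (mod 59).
The square roots of 16 mod 59 are 4 and 55. Verify: 4² = 16 ≡ 16 (mod 59)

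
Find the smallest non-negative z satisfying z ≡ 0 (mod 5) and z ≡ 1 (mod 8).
M = 5 × 8 = 40. M₁ = 8, y₁ ≡ 2 (mod 5). M₂ = 5, y₂ ≡ 5 (mod 8). z = 0×8×2 + 1×5×5 ≡ 25 (mod 40)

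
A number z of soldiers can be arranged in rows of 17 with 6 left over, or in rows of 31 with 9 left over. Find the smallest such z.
M = 17 × 31 = 527. M₁ = 31, y₁ ≡ 11 mod 17. M₂ = 17, y₂ ≡ 11 mod 31. z = 6×31×11 + 9×17×11 ≡ 40 mod 527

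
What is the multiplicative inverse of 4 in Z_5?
Since 5 is prime, by Fermat 4^(-1) ≡ 4^{3} ≡ 4 (mod 5). Verify: 4 × 4 = 16 ≡ 1 (mod 5)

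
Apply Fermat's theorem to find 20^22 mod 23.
By Fermat's Little Theorem, 20^{22} ≡ 1 mod 23 since 23 is prime and gcd(20, 23) = 1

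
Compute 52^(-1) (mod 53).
Since 53 is prime, by Fermat 52^(-1) ≡ 52^{51} ≡ 52 (mod 53). Verify: 52 × 52 = 2704 ≡ 1 (mod 53)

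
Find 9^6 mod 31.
By repeated squaring mod 31: 9^{1}≡9, 9^{2}≡19, 9^{4}≡20. Then 9^{6} = 9^{4+2} ≡ 20 × 19 ≡ 8 mod 31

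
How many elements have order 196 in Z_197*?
A prime p has φ(p-1) primitive roots; here φ(196) = 84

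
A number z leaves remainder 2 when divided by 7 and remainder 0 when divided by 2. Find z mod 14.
M = 7 × 2 = 14. M₁ = 2, y₁ ≡ 4 mod 7. M₂ = 7, y₂ ≡ 1 mod 2. z = 2×2×4 + 0×7×1 ≡ 2 mod 14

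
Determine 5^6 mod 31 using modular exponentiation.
By repeated squaring mod 31: 5^{1}≡5, 5^{2}≡25, 5^{4}≡5. Then 5^{6} = 5^{4+2} ≡ 5 × 25 ≡ 1 mod 31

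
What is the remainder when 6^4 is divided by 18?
6^{4} = 1296 ≡ 0 (mod 18)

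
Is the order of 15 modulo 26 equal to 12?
Powers of 15 mod 26: 15^1≡15, 15^2≡17, 15^3≡21, 15^4≡3, 15^5≡19, 15^6≡25, 15^7≡11, 15^8≡9, 15^9≡5, 15^10≡23, 15^11≡7, 15^12≡1. First k with 15^k≡1 is k=12. Yes, ord_26(15) = 12.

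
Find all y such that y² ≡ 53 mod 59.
The square roots of 53 mod 59 are 17 and 42. Verify: 17² = 289 ≡ 53 mod 59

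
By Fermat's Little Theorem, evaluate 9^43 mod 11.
By Fermat: 9^{10} ≡ 1 mod 11. 43 = 4×10 + 3. So 9^{43} ≡ 9^{3} ≡ 3 mod 11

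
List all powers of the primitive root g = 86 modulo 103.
86^1, 86^2, ..., 86^{102} mod 103: [86, 83, 31, 91, 101, 34, 40, 41, 24, 4, 35, 23, 21, 55, 95, 33, 57, 61, 96, 16, 37, 92, 84, 14, 71, 29, 22, 38, 75, 64, 45, 59, 27, 56, 78, 13, 88, 49, 94, 50, 77, 30, 5, 18, 3, 52, 43, 93, 67, 97, 102, 17, 20, 72, 12, 2, 69, 63, 62, 79, 99, 68, 80, 82, 48, 8, 70, 46, 42, 7, 87, 66, 11, 19, 89, 32, 74, 81, 65, 28, 39, 58, 44, 76, 47, 25, 90, 15, 54, 9, 53, 26, 73, 98, 85, 100, 51, 60, 10, 36, 6, 1]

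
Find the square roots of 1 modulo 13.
The square roots of 1 mod 13 are 1 and 12. Verify: 1² = 1 ≡ 1 (mod 13)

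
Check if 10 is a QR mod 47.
By Euler's criterion: 10^{23} ≡ 46 (mod 47). Since this equals -1 (≡ 46), 10 is not a QR.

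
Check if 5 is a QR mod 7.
By Euler's criterion: 5^{3} ≡ 6 (mod 7). Since this equals -1 (≡ 6), 5 is not a QR.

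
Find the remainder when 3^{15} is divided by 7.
By Fermat: 3^{6} ≡ 1 mod 7. 15 = 2×6 + 3. So 3^{15} ≡ 3^{3} ≡ 6 mod 7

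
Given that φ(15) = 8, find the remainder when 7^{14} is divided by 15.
By Euler: 7^{8} ≡ 1 (mod 15) since gcd(7, 15) = 1. 14 = 1×8 + 6. So 7^{14} ≡ 7^{6} ≡ 4 (mod 15)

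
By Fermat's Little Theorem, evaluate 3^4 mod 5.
By Fermat's Little Theorem, 3^{4} ≡ 1 (mod 5) since 5 is prime and gcd(3, 5) = 1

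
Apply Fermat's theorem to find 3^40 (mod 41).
By Fermat's Little Theorem, 3^{40} ≡ 1 (mod 41) since 41 is prime and gcd(3, 41) = 1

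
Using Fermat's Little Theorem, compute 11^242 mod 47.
By Fermat: 11^{46} ≡ 1 (mod 47). 242 ≡ 12 (mod 46). So 11^{242} ≡ 11^{12} ≡ 6 (mod 47)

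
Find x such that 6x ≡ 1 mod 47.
Since 47 is prime, by Fermat 6^(-1) ≡ 6^{45} ≡ 8 mod 47. Verify: 6 × 8 = 48 ≡ 1 mod 47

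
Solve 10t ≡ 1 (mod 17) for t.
Since 17 is prime, by Fermat 10^(-1) ≡ 10^{15} ≡ 12 (mod 17). Verify: 10 × 12 = 120 ≡ 1 (mod 17)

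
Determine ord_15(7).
Powers of 7 mod 15: 7^1≡7, 7^2≡4, 7^3≡13, 7^4≡1. Order = 4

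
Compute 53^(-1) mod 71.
Since 71 is prime, by Fermat 53^(-1) ≡ 53^{69} ≡ 67 mod 71. Verify: 53 × 67 = 3551 ≡ 1 mod 71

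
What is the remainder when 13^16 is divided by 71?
By repeated squaring (mod 71): 13^{1}≡13, 13^{2}≡27, 13^{4}≡19, 13^{8}≡6, 13^{16}≡36. So 13^{16} ≡ 36 (mod 71)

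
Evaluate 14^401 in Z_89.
Using Fermat: 14^{88} ≡ 1 mod 89. 401 ≡ 49 mod 88. So 14^{401} ≡ 14^{49} ≡ 3 mod 89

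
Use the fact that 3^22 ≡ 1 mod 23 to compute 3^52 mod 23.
By Fermat: 3^{22} ≡ 1 mod 23. 52 = 2×22 + 8. So 3^{52} ≡ 3^{8} ≡ 6 mod 23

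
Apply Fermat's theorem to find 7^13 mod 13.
By Fermat: 7^{12} ≡ 1 mod 13. So 7^{13} = 7^{12} · 7^{1} ≡ 7^{1} ≡ 7 mod 13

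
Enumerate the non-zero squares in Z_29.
QRs mod 29: {1, 4, 5, 6, 7, 9, 13, 16, 20, 22, 23, 24, 25, 28}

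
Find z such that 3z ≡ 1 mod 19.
Since 19 is prime, by Fermat 3^(-1) ≡ 3^{17} ≡ 13 mod 19. Verify: 3 × 13 = 39 ≡ 1 mod 19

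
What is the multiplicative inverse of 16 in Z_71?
Since 71 is prime, by Fermat 16^(-1) ≡ 16^{69} ≡ 40 mod 71. Verify: 16 × 40 = 640 ≡ 1 mod 71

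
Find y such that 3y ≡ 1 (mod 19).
Since 19 is prime, by Fermat 3^(-1) ≡ 3^{17} ≡ 13 (mod 19). Verify: 3 × 13 = 39 ≡ 1 (mod 19)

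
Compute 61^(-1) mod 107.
Since 107 is prime, by Fermat 61^(-1) ≡ 61^{105} ≡ 100 mod 107. Verify: 61 × 100 = 6100 ≡ 1 mod 107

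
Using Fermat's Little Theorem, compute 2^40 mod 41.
By Fermat's Little Theorem, 2^{40} ≡ 1 mod 41 since 41 is prime and gcd(2, 41) = 1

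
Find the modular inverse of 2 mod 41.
Since 41 is prime, by Fermat 2^(-1) ≡ 2^{39} ≡ 21 (mod 41). Verify: 2 × 21 = 42 ≡ 1 (mod 41)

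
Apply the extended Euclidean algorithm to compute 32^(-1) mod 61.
Extended GCD: 32(21) + 61(-11) = 1. So 32^(-1) ≡ 21 (mod 61). Verify: 32 × 21 = 672 ≡ 1 (mod 61)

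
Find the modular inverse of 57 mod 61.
Since 61 is prime, by Fermat 57^(-1) ≡ 57^{59} ≡ 15 (mod 61). Verify: 57 × 15 = 855 ≡ 1 (mod 61)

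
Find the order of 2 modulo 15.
Powers of 2 mod 15: 2^1≡2, 2^2≡4, 2^3≡8, 2^4≡1. So the order of 2 is 4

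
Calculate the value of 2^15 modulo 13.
Using Fermat: 2^{12} ≡ 1 mod 13. 15 ≡ 3 mod 12. So 2^{15} ≡ 2^{3} ≡ 8 mod 13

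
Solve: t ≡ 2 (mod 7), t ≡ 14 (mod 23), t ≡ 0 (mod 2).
M = 7 × 23 × 2 = 322. M₁ = 46, y₁ ≡ 2 (mod 7). M₂ = 14, y₂ ≡ 5 (mod 23). M₃ = 161, y₃ ≡ 1 (mod 2). t = 2×46×2 + 14×14×5 + 0×161×1 ≡ 198 (mod 322)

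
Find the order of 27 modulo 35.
Powers of 27 mod 35: 27^1≡27, 27^2≡29, 27^3≡13, 27^4≡1. Order = 4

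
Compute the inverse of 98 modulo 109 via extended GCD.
Extended GCD: 98(-10) + 109(9) = 1. So 98^(-1) ≡ -10 ≡ 99 mod 109. Verify: 98 × 99 = 9702 ≡ 1 mod 109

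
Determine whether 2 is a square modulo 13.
By Euler's criterion: 2^{6} ≡ 12 (mod 13). Since this equals -1 (≡ 12), 2 is not a QR.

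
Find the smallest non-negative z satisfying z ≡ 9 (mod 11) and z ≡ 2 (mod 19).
M = 11 × 19 = 209. M₁ = 19, y₁ ≡ 7 (mod 11). M₂ = 11, y₂ ≡ 7 (mod 19). z = 9×19×7 + 2×11×7 ≡ 97 (mod 209)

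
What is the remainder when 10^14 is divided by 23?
By repeated squaring mod 23: 10^{1}≡10, 10^{2}≡8, 10^{4}≡18, 10^{8}≡2. Then 10^{14} = 10^{8+4+2} ≡ 2 × 18 × 8 ≡ 12 mod 23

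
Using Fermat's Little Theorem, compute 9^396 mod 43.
By Fermat: 9^{42} ≡ 1 mod 43. 396 ≡ 18 mod 42. So 9^{396} ≡ 9^{18} ≡ 21 mod 43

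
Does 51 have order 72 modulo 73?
51^{8} ≡ 1 mod 73 and 8 < 72, so ord_73(51) = 8 ≠ 72 and 51 is not a primitive root.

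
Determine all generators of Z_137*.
There are φ(136) = 64 primitive roots mod 137: {3, 5, 6, 12, 13, 20, 21, 23, 24, 26, 27, 29, 31, 33, 35, 40, 42, 43, 45, 46, 47, 48, 51, 52, 53, 54, 55, 57, 58, 62, 66, 67, 70, 71, 75, 79, 80, 82, 83, 84, 85, 86, 89, 90, 91, 92, 94, 95, 97, 102, 104, 106, 108, 110, 111, 113, 114, 116, 117, 124, 125, 131, 132, 134}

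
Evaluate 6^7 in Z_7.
Using Fermat: 6^{6} ≡ 1 mod 7. 7 ≡ 1 mod 6. So 6^{7} ≡ 6^{1} ≡ 6 mod 7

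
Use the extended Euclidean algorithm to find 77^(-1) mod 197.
Extended GCD: 77(87) + 197(-34) = 1. So 77^(-1) ≡ 87 (mod 197). Verify: 77 × 87 = 6699 ≡ 1 (mod 197)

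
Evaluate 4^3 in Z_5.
4^{3} = 64 ≡ 4 (mod 5)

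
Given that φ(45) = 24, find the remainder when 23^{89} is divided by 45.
By Euler: 23^{24} ≡ 1 (mod 45) since gcd(23, 45) = 1. 89 = 3×24 + 17. So 23^{89} ≡ 23^{17} ≡ 38 (mod 45)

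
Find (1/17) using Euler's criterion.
(1/17) = 1^{8} mod 17 = 1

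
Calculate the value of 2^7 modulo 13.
By repeated squaring (mod 13): 2^{1}≡2, 2^{2}≡4, 2^{4}≡3. Then 2^{7} = 2^{4+2+1} ≡ 3 × 4 × 2 ≡ 11 (mod 13)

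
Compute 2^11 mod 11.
Using Fermat: 2^{10} ≡ 1 (mod 11). 11 ≡ 1 (mod 10). So 2^{11} ≡ 2^{1} ≡ 2 (mod 11)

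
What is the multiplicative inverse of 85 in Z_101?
Since 101 is prime, by Fermat 85^(-1) ≡ 85^{99} ≡ 82 mod 101. Verify: 85 × 82 = 6970 ≡ 1 mod 101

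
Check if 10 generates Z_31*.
10^{15} ≡ 1 mod 31 and 15 < 30, so ord_31(10) = 15 ≠ 30 and 10 is not a primitive root.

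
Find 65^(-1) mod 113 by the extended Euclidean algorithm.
Extended GCD: 65(40) + 113(-23) = 1. So 65^(-1) ≡ 40 mod 113. Verify: 65 × 40 = 2600 ≡ 1 mod 113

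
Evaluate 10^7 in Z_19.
By repeated squaring (mod 19): 10^{1}≡10, 10^{2}≡5, 10^{4}≡6. Then 10^{7} = 10^{4+2+1} ≡ 6 × 5 × 10 ≡ 15 (mod 19)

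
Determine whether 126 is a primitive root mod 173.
126^{86} ≡ 1 (mod 173) and 86 < 172, so ord_173(126) = 86 ≠ 172 and 126 is not a primitive root.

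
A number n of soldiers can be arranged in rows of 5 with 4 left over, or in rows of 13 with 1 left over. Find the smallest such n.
M = 5 × 13 = 65. M₁ = 13, y₁ ≡ 2 mod 5. M₂ = 5, y₂ ≡ 8 mod 13. n = 4×13×2 + 1×5×8 ≡ 14 mod 65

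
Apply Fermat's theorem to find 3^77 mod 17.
By Fermat: 3^{16} ≡ 1 mod 17. 77 = 4×16 + 13. So 3^{77} ≡ 3^{13} ≡ 12 mod 17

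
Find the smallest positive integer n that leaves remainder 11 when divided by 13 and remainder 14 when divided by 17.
M = 13 × 17 = 221. M₁ = 17, y₁ ≡ 10 mod 13. M₂ = 13, y₂ ≡ 4 mod 17. n = 11×17×10 + 14×13×4 ≡ 167 mod 221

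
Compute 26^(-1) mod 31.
Since 31 is prime, by Fermat 26^(-1) ≡ 26^{29} ≡ 6 mod 31. Verify: 26 × 6 = 156 ≡ 1 mod 31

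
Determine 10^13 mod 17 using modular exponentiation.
By repeated squaring (mod 17): 10^{1}≡10, 10^{2}≡15, 10^{4}≡4, 10^{8}≡16. Then 10^{13} = 10^{8+4+1} ≡ 16 × 4 × 10 ≡ 11 (mod 17)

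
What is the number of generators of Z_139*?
There are φ(139-1) = φ(138) = 44 primitive roots modulo 139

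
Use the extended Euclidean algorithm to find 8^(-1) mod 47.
Extended GCD: 8(6) + 47(-1) = 1. So 8^(-1) ≡ 6 (mod 47). Verify: 8 × 6 = 48 ≡ 1 (mod 47)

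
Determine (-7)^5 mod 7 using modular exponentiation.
By repeated squaring (mod 7): (-7)^{1}≡0, (-7)^{2}≡0, (-7)^{4}≡0. Then (-7)^{5} = (-7)^{4+1} ≡ 0 × 0 ≡ 0 (mod 7)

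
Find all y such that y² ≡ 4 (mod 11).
The square roots of 4 mod 11 are 9 and 2. Verify: 9² = 81 ≡ 4 (mod 11)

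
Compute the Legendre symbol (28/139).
(28/139) = 28^{69} mod 139 = 1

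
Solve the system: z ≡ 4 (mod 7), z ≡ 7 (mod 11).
M = 7 × 11 = 77. M₁ = 11, y₁ ≡ 2 (mod 7). M₂ = 7, y₂ ≡ 8 (mod 11). z = 4×11×2 + 7×7×8 ≡ 18 (mod 77)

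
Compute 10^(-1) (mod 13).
Since 13 is prime, by Fermat 10^(-1) ≡ 10^{11} ≡ 4 (mod 13). Verify: 10 × 4 = 40 ≡ 1 (mod 13)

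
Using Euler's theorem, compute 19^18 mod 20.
By Euler: 19^{8} ≡ 1 (mod 20) since gcd(19, 20) = 1. 18 = 2×8 + 2. So 19^{18} ≡ 19^{2} ≡ 1 (mod 20)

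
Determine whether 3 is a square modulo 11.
By Euler's criterion: 3^{5} ≡ 1 (mod 11). Since this equals 1, 3 is a QR.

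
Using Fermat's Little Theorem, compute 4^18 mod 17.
By Fermat: 4^{16} ≡ 1 (mod 17). So 4^{18} = 4^{16} · 4^{2} ≡ 4^{2} ≡ 16 (mod 17)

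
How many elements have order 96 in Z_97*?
A prime p has φ(p-1) primitive roots; here φ(96) = 32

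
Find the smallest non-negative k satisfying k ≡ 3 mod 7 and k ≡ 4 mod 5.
M = 7 × 5 = 35. M₁ = 5, y₁ ≡ 3 mod 7. M₂ = 7, y₂ ≡ 3 mod 5. k = 3×5×3 + 4×7×3 ≡ 24 mod 35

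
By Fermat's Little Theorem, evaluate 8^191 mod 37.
By Fermat: 8^{36} ≡ 1 mod 37. 191 ≡ 11 mod 36. So 8^{191} ≡ 8^{11} ≡ 14 mod 37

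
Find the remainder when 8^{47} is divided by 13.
By Fermat: 8^{12} ≡ 1 mod 13. 47 = 3×12 + 11. So 8^{47} ≡ 8^{11} ≡ 5 mod 13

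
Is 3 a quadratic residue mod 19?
By Euler's criterion: 3^{9} ≡ 18 (mod 19). Since this equals -1 (≡ 18), 3 is not a QR.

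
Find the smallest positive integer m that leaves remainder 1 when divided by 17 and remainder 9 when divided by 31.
M = 17 × 31 = 527. M₁ = 31, y₁ ≡ 11 mod 17. M₂ = 17, y₂ ≡ 11 mod 31. m = 1×31×11 + 9×17×11 ≡ 443 mod 527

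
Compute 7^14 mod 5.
Using Fermat: 7^{4} ≡ 1 mod 5. 14 ≡ 2 mod 4. So 7^{14} ≡ 7^{2} ≡ 4 mod 5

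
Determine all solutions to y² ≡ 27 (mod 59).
The square roots of 27 mod 59 are 26 and 33. Verify: 26² = 676 ≡ 27 (mod 59)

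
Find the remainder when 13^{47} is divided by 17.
By Fermat: 13^{16} ≡ 1 mod 17. 47 = 2×16 + 15. So 13^{47} ≡ 13^{15} ≡ 4 mod 17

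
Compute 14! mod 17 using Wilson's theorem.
(16)! = (14)! × (15) × (16) ≡ -1 mod 17. So (14)! ≡ -1 × [(16)(15)]^(-1) ≡ 8 mod 17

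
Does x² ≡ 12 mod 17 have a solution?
By Euler's criterion: 12^{8} ≡ 16 mod 17. Since this equals -1 (≡ 16), 12 is not a QR.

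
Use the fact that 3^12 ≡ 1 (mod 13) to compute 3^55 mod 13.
By Fermat: 3^{12} ≡ 1 (mod 13). 55 = 4×12 + 7. So 3^{55} ≡ 3^{7} ≡ 3 (mod 13)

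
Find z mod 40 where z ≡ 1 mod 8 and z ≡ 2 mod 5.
M = 8 × 5 = 40. M₁ = 5, y₁ ≡ 5 mod 8. M₂ = 8, y₂ ≡ 2 mod 5. z = 1×5×5 + 2×8×2 ≡ 17 mod 40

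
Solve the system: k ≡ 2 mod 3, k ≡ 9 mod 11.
M = 3 × 11 = 33. M₁ = 11, y₁ ≡ 2 mod 3. M₂ = 3, y₂ ≡ 4 mod 11. k = 2×11×2 + 9×3×4 ≡ 20 mod 33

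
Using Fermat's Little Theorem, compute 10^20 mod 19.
By Fermat: 10^{18} ≡ 1 (mod 19). So 10^{20} = 10^{18} · 10^{2} ≡ 10^{2} ≡ 5 (mod 19)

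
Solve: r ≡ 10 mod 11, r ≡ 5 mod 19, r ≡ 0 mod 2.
M = 11 × 19 × 2 = 418. M₁ = 38, y₁ ≡ 9 mod 11. M₂ = 22, y₂ ≡ 13 mod 19. M₃ = 209, y₃ ≡ 1 mod 2. r = 10×38×9 + 5×22×13 + 0×209×1 ≡ 252 mod 418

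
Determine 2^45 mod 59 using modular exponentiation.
By repeated squaring mod 59: 2^{1}≡2, 2^{2}≡4, 2^{4}≡16, 2^{8}≡20, 2^{16}≡46, 2^{32}≡51. Then 2^{45} = 2^{32+8+4+1} ≡ 51 × 20 × 16 × 2 ≡ 13 mod 59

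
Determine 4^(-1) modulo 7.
Since 7 is prime, by Fermat 4^(-1) ≡ 4^{5} ≡ 2 mod 7. Verify: 4 × 2 = 8 ≡ 1 mod 7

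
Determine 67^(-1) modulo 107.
Since 107 is prime, by Fermat 67^(-1) ≡ 67^{105} ≡ 8 mod 107. Verify: 67 × 8 = 536 ≡ 1 mod 107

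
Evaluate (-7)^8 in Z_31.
By repeated squaring mod 31: (-7)^{1}≡24, (-7)^{2}≡18, (-7)^{4}≡14, (-7)^{8}≡10. So (-7)^{8} ≡ 10 mod 31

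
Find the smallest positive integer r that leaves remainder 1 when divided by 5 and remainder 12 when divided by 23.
M = 5 × 23 = 115. M₁ = 23, y₁ ≡ 2 (mod 5). M₂ = 5, y₂ ≡ 14 (mod 23). r = 1×23×2 + 12×5×14 ≡ 81 (mod 115)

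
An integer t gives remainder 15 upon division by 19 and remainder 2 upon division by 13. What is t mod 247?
M = 19 × 13 = 247. M₁ = 13, y₁ ≡ 3 mod 19. M₂ = 19, y₂ ≡ 11 mod 13. t = 15×13×3 + 2×19×11 ≡ 15 mod 247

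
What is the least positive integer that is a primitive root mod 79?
g = 3. Powers: [3, 9, 27, 2, 6, 18, 54, 4, ...] generates all 78 non-zero residues.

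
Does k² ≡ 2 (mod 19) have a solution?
By Euler's criterion: 2^{9} ≡ 18 (mod 19). Since this equals -1 (≡ 18), 2 is not a QR.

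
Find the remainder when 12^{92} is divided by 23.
By Fermat: 12^{22} ≡ 1 (mod 23). 92 = 4×22 + 4. So 12^{92} ≡ 12^{4} ≡ 13 (mod 23)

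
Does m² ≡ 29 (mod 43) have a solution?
By Euler's criterion: 29^{21} ≡ 42 (mod 43). Since this equals -1 (≡ 42), 29 is not a QR.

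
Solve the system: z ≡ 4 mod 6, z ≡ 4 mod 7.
M = 6 × 7 = 42. M₁ = 7, y₁ ≡ 1 mod 6. M₂ = 6, y₂ ≡ 6 mod 7. z = 4×7×1 + 4×6×6 ≡ 4 mod 42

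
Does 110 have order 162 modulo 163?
110^{18} ≡ 1 mod 163 and 18 < 162, so ord_163(110) = 18 ≠ 162 and 110 is not a primitive root.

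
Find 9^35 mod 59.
By repeated squaring mod 59: 9^{1}≡9, 9^{2}≡22, 9^{4}≡12, 9^{8}≡26, 9^{16}≡27, 9^{32}≡21. Then 9^{35} = 9^{32+2+1} ≡ 21 × 22 × 9 ≡ 28 mod 59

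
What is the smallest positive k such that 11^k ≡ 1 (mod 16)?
Powers of 11 mod 16: 11^1≡11, 11^2≡9, 11^3≡3, 11^4≡1. Order = 4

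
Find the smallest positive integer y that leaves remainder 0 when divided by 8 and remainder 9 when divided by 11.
M = 8 × 11 = 88. M₁ = 11, y₁ ≡ 3 mod 8. M₂ = 8, y₂ ≡ 7 mod 11. y = 0×11×3 + 9×8×7 ≡ 64 mod 88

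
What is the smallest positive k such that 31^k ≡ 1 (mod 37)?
Powers of 31 mod 37: 31^1≡31, 31^2≡36, 31^3≡6, 31^4≡1. So the order of 31 is 4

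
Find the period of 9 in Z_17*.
Powers of 9 mod 17: 9^1≡9, 9^2≡13, 9^3≡15, 9^4≡16, 9^5≡8, 9^6≡4, 9^7≡2, 9^8≡1. So the order of 9 is 8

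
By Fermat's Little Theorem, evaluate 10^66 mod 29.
By Fermat: 10^{28} ≡ 1 mod 29. 66 = 2×28 + 10. So 10^{66} ≡ 10^{10} ≡ 6 mod 29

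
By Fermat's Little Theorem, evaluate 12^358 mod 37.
By Fermat: 12^{36} ≡ 1 mod 37. 358 ≡ 34 mod 36. So 12^{358} ≡ 12^{34} ≡ 9 mod 37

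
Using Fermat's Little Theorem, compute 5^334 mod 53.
By Fermat: 5^{52} ≡ 1 mod 53. 334 ≡ 22 mod 52. So 5^{334} ≡ 5^{22} ≡ 29 mod 53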